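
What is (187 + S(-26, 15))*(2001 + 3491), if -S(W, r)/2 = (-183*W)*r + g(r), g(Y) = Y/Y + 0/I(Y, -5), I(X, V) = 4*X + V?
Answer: -782912060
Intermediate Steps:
I(X, V) = V + 4*X
g(Y) = 1 (g(Y) = Y/Y + 0/(-5 + 4*Y) = 1 + 0 = 1)
S(W, r) = -2 + 366*W*r (S(W, r) = -2*((-183*W)*r + 1) = -2*(-183*W*r + 1) = -2*(1 - 183*W*r) = -2 + 366*W*r)
(187 + S(-26, 15))*(2001 + 3491) = (187 + (-2 + 366*(-26)*15))*(2001 + 3491) = (187 + (-2 - 142740))*5492 = (187 - 142742)*5492 = -142555*5492 = -782912060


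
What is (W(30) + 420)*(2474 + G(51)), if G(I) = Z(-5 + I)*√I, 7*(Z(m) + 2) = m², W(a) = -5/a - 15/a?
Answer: 3112292/3 + 2644316*√51/21 ≈ 1.9367e+6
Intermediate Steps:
W(a) = -20/a
Z(m) = -2 + m²/7
G(I) = √I*(-2 + (-5 + I)²/7) (G(I) = (-2 + (-5 + I)²/7)*√I = √I*(-2 + (-5 + I)²/7))
(W(30) + 420)*(2474 + G(51)) = (-20/30 + 420)*(2474 + √51*(-14 + (-5 + 51)²)/7) = (-20*1/30 + 420)*(2474 + √51*(-14 + 46²)/7) = (-⅔ + 420)*(2474 + √51*(-14 + 2116)/7) = 1258*(2474 + (⅐)*√51*2102)/3 = 1258*(2474 + 2102*√51/7)/3 = 3112292/3 + 2644316*√51/21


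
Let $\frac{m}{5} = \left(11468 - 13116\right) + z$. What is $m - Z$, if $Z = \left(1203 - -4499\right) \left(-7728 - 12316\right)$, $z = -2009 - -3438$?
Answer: $114289793$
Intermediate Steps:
$z = 1429$ ($z = -2009 + 3438 = 1429$)
$Z = -114290888$ ($Z = \left(1203 + \left(-4395 + 8894\right)\right) \left(-20044\right) = \left(1203 + 4499\right) \left(-20044\right) = 5702 \left(-20044\right) = -114290888$)
$m = -1095$ ($m = 5 \left(\left(11468 - 13116\right) + 1429\right) = 5 \left(-1648 + 1429\right) = 5 \left(-219\right) = -1095$)
$m - Z = -1095 - -114290888 = -1095 + 114290888 = 114289793$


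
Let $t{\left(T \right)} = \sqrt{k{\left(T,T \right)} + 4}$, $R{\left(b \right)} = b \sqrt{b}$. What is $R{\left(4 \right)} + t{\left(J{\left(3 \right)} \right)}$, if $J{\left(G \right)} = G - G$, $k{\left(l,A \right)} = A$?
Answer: $10$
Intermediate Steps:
$J{\left(G \right)} = 0$
$R{\left(b \right)} = b^{\frac{3}{2}}$
$t{\left(T \right)} = \sqrt{4 + T}$ ($t{\left(T \right)} = \sqrt{T + 4} = \sqrt{4 + T}$)
$R{\left(4 \right)} + t{\left(J{\left(3 \right)} \right)} = 4^{\frac{3}{2}} + \sqrt{4 + 0} = 8 + \sqrt{4} = 8 + 2 = 10$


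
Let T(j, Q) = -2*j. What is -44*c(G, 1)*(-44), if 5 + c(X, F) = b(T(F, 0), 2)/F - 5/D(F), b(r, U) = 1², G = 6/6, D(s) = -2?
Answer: -2904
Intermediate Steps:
G = 1 (G = 6*(⅙) = 1)
b(r, U) = 1
c(X, F) = -5/2 + 1/F (c(X, F) = -5 + (1/F - 5/(-2)) = -5 + (1/F - 5*(-½)) = -5 + (1/F + 5/2) = -5 + (5/2 + 1/F) = -5/2 + 1/F)
-44*c(G, 1)*(-44) = -44*(-5/2 + 1/1)*(-44) = -44*(-5/2 + 1)*(-44) = -44*(-3/2)*(-44) = 66*(-44) = -2904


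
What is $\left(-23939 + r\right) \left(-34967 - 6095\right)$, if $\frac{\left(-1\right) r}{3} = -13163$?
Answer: $-638514100$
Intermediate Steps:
$r = 39489$ ($r = \left(-3\right) \left(-13163\right) = 39489$)
$\left(-23939 + r\right) \left(-34967 - 6095\right) = \left(-23939 + 39489\right) \left(-34967 - 6095\right) = 15550 \left(-34967 - 6095\right) = 15550 \left(-41062\right) = -638514100$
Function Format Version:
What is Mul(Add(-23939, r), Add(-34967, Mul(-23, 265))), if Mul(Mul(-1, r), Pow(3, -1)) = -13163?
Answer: -638514100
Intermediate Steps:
r = 39489 (r = Mul(-3, -13163) = 39489)
Mul(Add(-23939, r), Add(-34967, Mul(-23, 265))) = Mul(Add(-23939, 39489), Add(-34967, Mul(-23, 265))) = Mul(15550, Add(-34967, -6095)) = Mul(15550, -41062) = -638514100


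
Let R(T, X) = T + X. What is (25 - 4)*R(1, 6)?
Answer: 147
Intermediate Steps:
(25 - 4)*R(1, 6) = (25 - 4)*(1 + 6) = 21*7 = 147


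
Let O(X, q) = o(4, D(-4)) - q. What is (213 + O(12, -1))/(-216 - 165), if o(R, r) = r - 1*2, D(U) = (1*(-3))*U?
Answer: -224/381 ≈ -0.58793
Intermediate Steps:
D(U) = -3*U
o(R, r) = -2 + r (o(R, r) = r - 2 = -2 + r)
O(X, q) = 10 - q (O(X, q) = (-2 - 3*(-4)) - q = (-2 + 12) - q = 10 - q)
(213 + O(12, -1))/(-216 - 165) = (213 + (10 - 1*(-1)))/(-216 - 165) = (213 + (10 + 1))/(-381) = (213 + 11)*(-1/381) = 224*(-1/381) = -224/381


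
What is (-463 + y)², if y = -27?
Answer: 240100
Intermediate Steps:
(-463 + y)² = (-463 - 27)² = (-490)² = 240100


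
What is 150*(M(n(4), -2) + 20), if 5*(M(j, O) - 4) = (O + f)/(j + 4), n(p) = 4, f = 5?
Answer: 14445/4 ≈ 3611.3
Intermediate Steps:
M(j, O) = 4 + (5 + O)/(5*(4 + j)) (M(j, O) = 4 + ((O + 5)/(j + 4))/5 = 4 + ((5 + O)/(4 + j))/5 = 4 + (5 + O)/(5*(4 + j)))
150*(M(n(4), -2) + 20) = 150*((85 - 2 + 20*4)/(5*(4 + 4)) + 20) = 150*((1/5)*(85 - 2 + 80)/8 + 20) = 150*((1/5)*(1/8)*163 + 20) = 150*(163/40 + 20) = 150*(963/40) = 14445/4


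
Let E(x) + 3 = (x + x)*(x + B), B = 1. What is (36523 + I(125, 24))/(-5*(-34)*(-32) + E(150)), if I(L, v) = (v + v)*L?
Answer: 42523/39857 ≈ 1.0669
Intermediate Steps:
I(L, v) = 2*L*v (I(L, v) = (2*v)*L = 2*L*v)
E(x) = -3 + 2*x*(1 + x) (E(x) = -3 + (x + x)*(x + 1) = -3 + (2*x)*(1 + x) = -3 + 2*x*(1 + x))
(36523 + I(125, 24))/(-5*(-34)*(-32) + E(150)) = (36523 + 2*125*24)/(-5*(-34)*(-32) + (-3 + 2*150 + 2*150²)) = (36523 + 6000)/(170*(-32) + (-3 + 300 + 2*22500)) = 42523/(-5440 + (-3 + 300 + 45000)) = 42523/(-5440 + 45297) = 42523/39857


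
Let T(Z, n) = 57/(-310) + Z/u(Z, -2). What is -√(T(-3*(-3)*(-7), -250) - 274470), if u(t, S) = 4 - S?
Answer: -I*√6594398430/155 ≈ -523.91*I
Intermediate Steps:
T(Z, n) = -57/310 + Z/6 (T(Z, n) = 57/(-310) + Z/(4 - 1*(-2)) = 57*(-1/310) + Z/(4 + 2) = -57/310 + Z/6)
-√(T(-3*(-3)*(-7), -250) - 274470) = -√((-57/310 + (-3*(-3)*(-7))/6) - 274470) = -√((-57/310 + (9*(-7))/6) - 274470) = -√((-57/310 + (⅙)*(-63)) - 274470) = -√((-57/310 - 21/2) - 274470) = -√(-1656/155 - 274470) = -√(-42544506/155) = -I*√6594398430/155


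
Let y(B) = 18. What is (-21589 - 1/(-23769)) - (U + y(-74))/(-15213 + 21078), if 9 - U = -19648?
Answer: -200672412545/9293679 ≈ -21592.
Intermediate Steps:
U = 19657 (U = 9 - 1*(-19648) = 9 + 19648 = 19657)
(-21589 - 1/(-23769)) - (U + y(-74))/(-15213 + 21078) = (-21589 - 1/(-23769)) - (19657 + 18)/(-15213 + 21078) = (-21589 - 1*(-1/23769)) - 19675/5865 = (-21589 + 1/23769) - 19675/5865 = -513148940/23769 - 1*3935/1173 = -513148940/23769 - 3935/1173 = -200672412545/9293679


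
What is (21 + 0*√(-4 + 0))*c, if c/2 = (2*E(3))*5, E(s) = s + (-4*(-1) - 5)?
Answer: 840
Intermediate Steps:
E(s) = -1 + s (E(s) = s + (4 - 5) = s - 1 = -1 + s)
c = 40 (c = 2*((2*(-1 + 3))*5) = 2*((2*2)*5) = 2*(4*5) = 2*20 = 40)
(21 + 0*√(-4 + 0))*c = (21 + 0*√(-4 + 0))*40 = (21 + 0*√(-4))*40 = (21 + 0*(2*I))*40 = (21 + 0)*40 = 21*40 = 840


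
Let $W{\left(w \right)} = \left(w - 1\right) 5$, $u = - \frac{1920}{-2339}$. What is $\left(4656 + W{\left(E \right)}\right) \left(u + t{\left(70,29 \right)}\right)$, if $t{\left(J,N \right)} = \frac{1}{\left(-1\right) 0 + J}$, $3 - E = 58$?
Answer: $\frac{299184932}{81865} \approx 3654.6$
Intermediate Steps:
$E = -55$ ($E = 3 - 58 = -55$)
$t{\left(J,N \right)} = \frac{1}{J}$ ($t{\left(J,N \right)} = \frac{1}{0 + J} = \frac{1}{J}$)
$u = \frac{1920}{2339}$ ($u = \left(-1920\right) \left(- \frac{1}{2339}\right) = \frac{1920}{2339} \approx 0.82086$)
$W{\left(w \right)} = -5 + 5 w$ ($W{\left(w \right)} = \left(-1 + w\right) 5 = -5 + 5 w$)
$\left(4656 + W{\left(E \right)}\right) \left(u + t{\left(70,29 \right)}\right) = \left(4656 + \left(-5 + 5 \left(-55\right)\right)\right) \left(\frac{1920}{2339} + \frac{1}{70}\right) = \left(4656 - 280\right) \left(\frac{1920}{2339} + \frac{1}{70}\right) = \left(4656 - 280\right) \frac{136739}{163730} = 4376 \cdot \frac{136739}{163730} = \frac{299184932}{81865}$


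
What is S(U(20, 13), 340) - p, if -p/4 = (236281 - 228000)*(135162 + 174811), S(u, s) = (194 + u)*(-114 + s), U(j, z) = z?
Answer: 10267592434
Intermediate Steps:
S(u, s) = (-114 + s)*(194 + u)
p = -10267545652 (p = -4*(236281 - 228000)*(135162 + 174811) = -33124*309973 = -4*2566886413 = -10267545652)
S(U(20, 13), 340) - p = (-22116 - 114*13 + 194*340 + 340*13) - 1*(-10267545652) = (-22116 - 1482 + 65960 + 4420) + 10267545652 = 46782 + 10267545652 = 10267592434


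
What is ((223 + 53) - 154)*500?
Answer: 61000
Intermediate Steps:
((223 + 53) - 154)*500 = (276 - 154)*500 = 122*500 = 61000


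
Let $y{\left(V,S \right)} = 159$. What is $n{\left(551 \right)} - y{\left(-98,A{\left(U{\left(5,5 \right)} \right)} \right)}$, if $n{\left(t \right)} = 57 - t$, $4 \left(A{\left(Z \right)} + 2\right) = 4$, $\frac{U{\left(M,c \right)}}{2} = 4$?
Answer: $-653$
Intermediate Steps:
$U{\left(M,c \right)} = 8$ ($U{\left(M,c \right)} = 2 \cdot 4 = 8$)
$A{\left(Z \right)} = -1$ ($A{\left(Z \right)} = -2 + \frac{1}{4} \cdot 4 = -2 + 1 = -1$)
$n{\left(551 \right)} - y{\left(-98,A{\left(U{\left(5,5 \right)} \right)} \right)} = \left(57 - 551\right) - 159 = -494 - 159 = -653$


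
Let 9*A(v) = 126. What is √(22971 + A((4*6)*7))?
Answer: √22985 ≈ 151.61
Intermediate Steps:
A(v) = 14 (A(v) = (⅑)*126 = 14)
√(22971 + A((4*6)*7)) = √(22971 + 14) = √22985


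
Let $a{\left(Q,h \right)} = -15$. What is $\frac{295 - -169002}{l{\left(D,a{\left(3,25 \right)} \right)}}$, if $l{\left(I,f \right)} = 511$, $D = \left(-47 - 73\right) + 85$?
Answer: $\frac{169297}{511} \approx 331.31$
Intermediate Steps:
$D = -35$ ($D = \left(-47 - 73\right) + 85 = -120 + 85 = -35$)
$\frac{295 - -169002}{l{\left(D,a{\left(3,25 \right)} \right)}} = \frac{295 - -169002}{511} = \left(295 + 169002\right) \frac{1}{511} = 169297 \cdot \frac{1}{511} = \frac{169297}{511}$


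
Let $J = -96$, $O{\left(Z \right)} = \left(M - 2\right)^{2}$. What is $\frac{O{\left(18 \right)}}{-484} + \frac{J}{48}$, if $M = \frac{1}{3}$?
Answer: $- \frac{8737}{4356} \approx -2.0057$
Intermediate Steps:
$M = \frac{1}{3} \approx 0.33333$
$O{\left(Z \right)} = \frac{25}{9}$ ($O{\left(Z \right)} = \left(\frac{1}{3} - 2\right)^{2} = \left(- \frac{5}{3}\right)^{2} = \frac{25}{9}$)
$\frac{O{\left(18 \right)}}{-484} + \frac{J}{48} = \frac{25}{9 \left(-484\right)} - \frac{96}{48} = \frac{25}{9} \left(- \frac{1}{484}\right) - 2 = - \frac{25}{4356} - 2 = - \frac{8737}{4356}$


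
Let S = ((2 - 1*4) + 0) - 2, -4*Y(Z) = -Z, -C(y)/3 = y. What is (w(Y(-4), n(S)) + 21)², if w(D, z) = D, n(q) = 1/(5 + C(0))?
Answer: 400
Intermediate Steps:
C(y) = -3*y
Y(Z) = Z/4 (Y(Z) = -(-1)*Z/4 = Z/4)
S = -4 (S = ((2 - 4) + 0) - 2 = (-2 + 0) - 2 = -2 - 2 = -4)
n(q) = ⅕ (n(q) = 1/(5 - 3*0) = 1/(5 + 0) = 1/5 = ⅕)
(w(Y(-4), n(S)) + 21)² = ((¼)*(-4) + 21)² = (-1 + 21)² = 20² = 400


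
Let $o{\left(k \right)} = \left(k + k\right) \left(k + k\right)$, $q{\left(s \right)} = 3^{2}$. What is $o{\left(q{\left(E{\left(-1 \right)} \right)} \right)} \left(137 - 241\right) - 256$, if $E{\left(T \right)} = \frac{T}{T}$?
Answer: $-33952$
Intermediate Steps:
$E{\left(T \right)} = 1$
$q{\left(s \right)} = 9$
$o{\left(k \right)} = 4 k^{2}$ ($o{\left(k \right)} = 2 k 2 k = 4 k^{2}$)
$o{\left(q{\left(E{\left(-1 \right)} \right)} \right)} \left(137 - 241\right) - 256 = 4 \cdot 9^{2} \left(137 - 241\right) - 256 = 4 \cdot 81 \left(137 - 241\right) - 256 = 324 \left(-104\right) - 256 = -33696 - 256 = -33952$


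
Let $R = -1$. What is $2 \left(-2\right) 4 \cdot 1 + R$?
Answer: $-17$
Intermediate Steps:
$2 \left(-2\right) 4 \cdot 1 + R = 2 \left(-2\right) 4 \cdot 1 - 1 = 2 \left(\left(-8\right) 1\right) - 1 = 2 \left(-8\right) - 1 = -16 - 1 = -17$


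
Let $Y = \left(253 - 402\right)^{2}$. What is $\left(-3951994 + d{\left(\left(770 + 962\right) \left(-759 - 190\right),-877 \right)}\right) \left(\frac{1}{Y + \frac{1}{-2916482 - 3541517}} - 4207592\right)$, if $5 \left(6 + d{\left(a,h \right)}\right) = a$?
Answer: $\frac{2151994150096886055314926}{119478363165} \approx 1.8012 \cdot 10^{13}$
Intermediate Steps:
$Y = 22201$ ($Y = \left(-149\right)^{2} = 22201$)
$d{\left(a,h \right)} = -6 + \frac{a}{5}$
$\left(-3951994 + d{\left(\left(770 + 962\right) \left(-759 - 190\right),-877 \right)}\right) \left(\frac{1}{Y + \frac{1}{-2916482 - 3541517}} - 4207592\right) = \left(-3951994 + \left(-6 + \frac{\left(770 + 962\right) \left(-759 - 190\right)}{5}\right)\right) \left(\frac{1}{22201 + \frac{1}{-2916482 - 3541517}} - 4207592\right) = \left(-3951994 + \left(-6 + \frac{1732 \left(-949\right)}{5}\right)\right) \left(\frac{1}{22201 + \frac{1}{-6457999}} - 4207592\right) = \left(-3951994 + \left(-6 + \frac{1}{5} \left(-1643668\right)\right)\right) \left(\frac{1}{22201 - \frac{1}{6457999}} - 4207592\right) = \left(-3951994 - \frac{1643698}{5}\right) \left(\frac{1}{\frac{143374035798}{6457999}} - 4207592\right) = \left(-3951994 - \frac{1643698}{5}\right) \left(\frac{6457999}{143374035798} - 4207592\right) = \left(- \frac{21403668}{5}\right) \left(- \frac{603259446024920417}{143374035798}\right) = \frac{2151994150096886055314926}{119478363165}$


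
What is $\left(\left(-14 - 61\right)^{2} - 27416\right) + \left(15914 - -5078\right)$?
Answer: $-799$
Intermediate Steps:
$\left(\left(-14 - 61\right)^{2} - 27416\right) + \left(15914 - -5078\right) = \left(\left(-75\right)^{2} - 27416\right) + \left(15914 + 5078\right) = \left(5625 - 27416\right) + 20992 = -21791 + 20992 = -799$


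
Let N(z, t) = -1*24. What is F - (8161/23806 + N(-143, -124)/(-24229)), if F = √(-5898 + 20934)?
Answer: -198304213/576795574 + 2*√3759 ≈ 122.28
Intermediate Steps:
N(z, t) = -24
F = 2*√3759 (F = √15036 = 2*√3759 ≈ 122.62)
F - (8161/23806 + N(-143, -124)/(-24229)) = 2*√3759 - (8161/23806 - 24/(-24229)) = 2*√3759 - (8161*(1/23806) - 24*(-1/24229)) = 2*√3759 - (8161/23806 + 24/24229) = 2*√3759 - 1*198304213/576795574 = 2*√3759 - 198304213/576795574 = -198304213/576795574 + 2*√3759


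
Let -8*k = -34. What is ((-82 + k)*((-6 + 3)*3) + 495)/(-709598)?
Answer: -4779/2838392 ≈ -0.0016837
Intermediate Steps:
k = 17/4 (k = -1/8*(-34) = 17/4 ≈ 4.2500)
((-82 + k)*((-6 + 3)*3) + 495)/(-709598) = ((-82 + 17/4)*((-6 + 3)*3) + 495)/(-709598) = (-(-933)*3/4 + 495)*(-1/709598) = (-311/4*(-9) + 495)*(-1/709598) = (2799/4 + 495)*(-1/709598) = (4779/4)*(-1/709598) = -4779/2838392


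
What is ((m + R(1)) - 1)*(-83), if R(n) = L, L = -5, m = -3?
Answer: 747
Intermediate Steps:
R(n) = -5
((m + R(1)) - 1)*(-83) = ((-3 - 5) - 1)*(-83) = (-8 - 1)*(-83) = -9*(-83) = 747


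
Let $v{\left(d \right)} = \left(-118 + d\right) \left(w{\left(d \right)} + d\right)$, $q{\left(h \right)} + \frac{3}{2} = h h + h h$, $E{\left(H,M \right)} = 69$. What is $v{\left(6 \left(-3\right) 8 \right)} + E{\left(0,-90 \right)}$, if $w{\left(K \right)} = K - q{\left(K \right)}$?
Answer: $10940796$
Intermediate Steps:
$q{\left(h \right)} = - \frac{3}{2} + 2 h^{2}$ ($q{\left(h \right)} = - \frac{3}{2} + \left(h h + h h\right) = - \frac{3}{2} + \left(h^{2} + h^{2}\right) = - \frac{3}{2} + 2 h^{2}$)
$w{\left(K \right)} = \frac{3}{2} + K - 2 K^{2}$ ($w{\left(K \right)} = K - \left(- \frac{3}{2} + 2 K^{2}\right) = \frac{3}{2} + K - 2 K^{2}$)
$v{\left(d \right)} = \left(-118 + d\right) \left(\frac{3}{2} - 2 d^{2} + 2 d\right)$ ($v{\left(d \right)} = \left(-118 + d\right) \left(\left(\frac{3}{2} + d - 2 d^{2}\right) + d\right) = \left(-118 + d\right) \left(\frac{3}{2} - 2 d^{2} + 2 d\right)$)
$v{\left(6 \left(-3\right) 8 \right)} + E{\left(0,-90 \right)} = \left(-177 - 2 \left(6 \left(-3\right) 8\right)^{3} + 238 \left(6 \left(-3\right) 8\right)^{2} - \frac{469 \cdot 6 \left(-3\right) 8}{2}\right) + 69 = \left(-177 - 2 \left(\left(-18\right) 8\right)^{3} + 238 \left(\left(-18\right) 8\right)^{2} - \frac{469 \left(\left(-18\right) 8\right)}{2}\right) + 69 = \left(-177 - 2 \left(-144\right)^{3} + 238 \left(-144\right)^{2} - -33768\right) + 69 = \left(-177 - -5971968 + 238 \cdot 20736 + 33768\right) + 69 = \left(-177 + 5971968 + 4935168 + 33768\right) + 69 = 10940727 + 69 = 10940796$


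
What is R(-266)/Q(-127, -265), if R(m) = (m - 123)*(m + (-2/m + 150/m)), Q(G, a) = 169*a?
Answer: -13790828/5956405 ≈ -2.3153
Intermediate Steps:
R(m) = (-123 + m)*(m + 148/m)
R(-266)/Q(-127, -265) = (148 + (-266)**2 - 18204/(-266) - 123*(-266))/((169*(-265))) = (148 + 70756 - 18204*(-1/266) + 32718)/(-44785) = (148 + 70756 + 9102/133 + 32718)*(-1/44785) = (13790828/133)*(-1/44785) = -13790828/5956405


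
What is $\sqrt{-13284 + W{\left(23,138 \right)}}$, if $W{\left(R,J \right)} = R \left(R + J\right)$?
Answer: $i \sqrt{9581} \approx 97.883 i$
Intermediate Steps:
$W{\left(R,J \right)} = R \left(J + R\right)$
$\sqrt{-13284 + W{\left(23,138 \right)}} = \sqrt{-13284 + 23 \left(138 + 23\right)} = \sqrt{-13284 + 23 \cdot 161} = \sqrt{-13284 + 3703} = \sqrt{-9581} = i \sqrt{9581}$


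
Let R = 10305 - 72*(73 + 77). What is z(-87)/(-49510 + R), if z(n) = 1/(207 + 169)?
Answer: -1/18801880 ≈ -5.3186e-8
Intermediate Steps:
z(n) = 1/376
R = -495 (R = 10305 - 72*150 = 10305 - 1*10800 = 10305 - 10800 = -495)
z(-87)/(-49510 + R) = 1/(376*(-49510 - 495)) = (1/376)/(-50005) = (1/376)*(-1/50005) = -1/18801880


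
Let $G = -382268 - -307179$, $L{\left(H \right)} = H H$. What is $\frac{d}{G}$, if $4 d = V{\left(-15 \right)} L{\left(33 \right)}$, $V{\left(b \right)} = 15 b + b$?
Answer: $\frac{65340}{75089} \approx 0.87017$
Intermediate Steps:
$L{\left(H \right)} = H^{2}$
$V{\left(b \right)} = 16 b$
$G = -75089$ ($G = -382268 + 307179 = -75089$)
$d = -65340$ ($d = \frac{16 \left(-15\right) 33^{2}}{4} = \frac{\left(-240\right) 1089}{4} = \frac{1}{4} \left(-261360\right) = -65340$)
$\frac{d}{G} = - \frac{65340}{-75089} = \left(-65340\right) \left(- \frac{1}{75089}\right) = \frac{65340}{75089}$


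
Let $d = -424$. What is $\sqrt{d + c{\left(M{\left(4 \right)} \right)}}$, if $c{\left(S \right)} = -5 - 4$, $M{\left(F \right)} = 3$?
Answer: $i \sqrt{433} \approx 20.809 i$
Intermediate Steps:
$c{\left(S \right)} = -9$ ($c{\left(S \right)} = -5 - 4 = -9$)
$\sqrt{d + c{\left(M{\left(4 \right)} \right)}} = \sqrt{-424 - 9} = \sqrt{-433} = i \sqrt{433}$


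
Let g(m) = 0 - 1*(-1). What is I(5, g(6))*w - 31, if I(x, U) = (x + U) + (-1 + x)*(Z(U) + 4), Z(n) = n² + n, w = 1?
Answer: -1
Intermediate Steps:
g(m) = 1 (g(m) = 0 + 1 = 1)
Z(n) = n + n²
I(x, U) = U + x + (-1 + x)*(4 + U*(1 + U)) (I(x, U) = (x + U) + (-1 + x)*(U*(1 + U) + 4) = (U + x) + (-1 + x)*(4 + U*(1 + U)) = U + x + (-1 + x)*(4 + U*(1 + U)))
I(5, g(6))*w - 31 = (-4 - 1*1² + 5*5 + 1*5 + 5*1²)*1 - 31 = (-4 - 1*1 + 25 + 5 + 5*1)*1 - 31 = (-4 - 1 + 25 + 5 + 5)*1 - 31 = 30*1 - 31 = 30 - 31 = -1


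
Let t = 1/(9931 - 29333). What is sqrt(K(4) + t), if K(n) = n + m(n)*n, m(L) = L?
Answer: sqrt(7528732678)/19402 ≈ 4.4721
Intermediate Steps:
t = -1/19402 (t = 1/(-19402) = -1/19402 ≈ -5.1541e-5)
K(n) = n + n**2 (K(n) = n + n*n = n + n**2)
sqrt(K(4) + t) = sqrt(4*(1 + 4) - 1/19402) = sqrt(4*5 - 1/19402) = sqrt(20 - 1/19402) = sqrt(388039/19402) = sqrt(7528732678)/19402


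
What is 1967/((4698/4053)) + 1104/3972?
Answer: 879749099/518346 ≈ 1697.2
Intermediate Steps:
1967/((4698/4053)) + 1104/3972 = 1967/((4698*(1/4053))) + 1104*(1/3972) = 1967/(1566/1351) + 92/331 = 1967*(1351/1566) + 92/331 = 2657417/1566 + 92/331 = 879749099/518346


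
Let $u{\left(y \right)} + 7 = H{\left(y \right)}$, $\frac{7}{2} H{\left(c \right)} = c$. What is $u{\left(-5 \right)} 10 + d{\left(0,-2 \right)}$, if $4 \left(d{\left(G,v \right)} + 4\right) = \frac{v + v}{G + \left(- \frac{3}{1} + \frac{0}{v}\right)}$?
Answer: $- \frac{1847}{21} \approx -87.952$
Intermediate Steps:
$H{\left(c \right)} = \frac{2 c}{7}$
$d{\left(G,v \right)} = -4 + \frac{v}{2 \left(-3 + G\right)}$ ($d{\left(G,v \right)} = -4 + \frac{\left(v + v\right) \frac{1}{G + \left(- \frac{3}{1} + \frac{0}{v}\right)}}{4} = -4 + \frac{2 v \frac{1}{G + \left(\left(-3\right) 1 + 0\right)}}{4} = -4 + \frac{2 v \frac{1}{G + \left(-3 + 0\right)}}{4} = -4 + \frac{2 v \frac{1}{G - 3}}{4} = -4 + \frac{2 v \frac{1}{-3 + G}}{4} = -4 + \frac{v}{2 \left(-3 + G\right)}$)
$u{\left(y \right)} = -7 + \frac{2 y}{7}$
$u{\left(-5 \right)} 10 + d{\left(0,-2 \right)} = \left(-7 + \frac{2}{7} \left(-5\right)\right) 10 + \frac{24 - 2 - 0}{2 \left(-3 + 0\right)} = \left(-7 - \frac{10}{7}\right) 10 + \frac{24 - 2 + 0}{2 \left(-3\right)} = \left(- \frac{59}{7}\right) 10 + \frac{1}{2} \left(- \frac{1}{3}\right) 22 = - \frac{590}{7} - \frac{11}{3} = - \frac{1847}{21}$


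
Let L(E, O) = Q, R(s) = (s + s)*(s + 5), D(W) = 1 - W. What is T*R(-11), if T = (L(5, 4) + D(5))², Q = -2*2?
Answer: 8448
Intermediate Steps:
Q = -4
R(s) = 2*s*(5 + s) (R(s) = (2*s)*(5 + s) = 2*s*(5 + s))
L(E, O) = -4
T = 64 (T = (-4 + (1 - 1*5))² = (-4 + (1 - 5))² = (-4 - 4)² = (-8)² = 64)
T*R(-11) = 64*(2*(-11)*(5 - 11)) = 64*(2*(-11)*(-6)) = 64*132 = 8448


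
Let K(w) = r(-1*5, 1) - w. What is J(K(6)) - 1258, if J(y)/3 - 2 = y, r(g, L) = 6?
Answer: -1252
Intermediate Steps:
K(w) = 6 - w
J(y) = 6 + 3*y
J(K(6)) - 1258 = (6 + 3*(6 - 1*6)) - 1258 = (6 + 3*(6 - 6)) - 1258 = (6 + 3*0) - 1258 = (6 + 0) - 1258 = 6 - 1258 = -1252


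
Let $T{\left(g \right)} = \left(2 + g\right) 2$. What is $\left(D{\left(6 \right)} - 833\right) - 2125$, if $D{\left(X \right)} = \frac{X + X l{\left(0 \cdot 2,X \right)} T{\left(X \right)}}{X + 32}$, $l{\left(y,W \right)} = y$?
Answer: $- \frac{56199}{19} \approx -2957.8$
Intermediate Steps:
$T{\left(g \right)} = 4 + 2 g$
$D{\left(X \right)} = \frac{X}{32 + X}$ ($D{\left(X \right)} = \frac{X + X 0 \cdot 2 \left(4 + 2 X\right)}{X + 32} = \frac{X + X 0 \left(4 + 2 X\right)}{32 + X} = \frac{X + 0 \left(4 + 2 X\right)}{32 + X} = \frac{X + 0}{32 + X} = \frac{X}{32 + X}$)
$\left(D{\left(6 \right)} - 833\right) - 2125 = \left(\frac{6}{32 + 6} - 833\right) - 2125 = \left(\frac{6}{38} - 833\right) - 2125 = \left(6 \cdot \frac{1}{38} - 833\right) - 2125 = \left(\frac{3}{19} - 833\right) - 2125 = - \frac{15824}{19} - 2125 = - \frac{56199}{19}$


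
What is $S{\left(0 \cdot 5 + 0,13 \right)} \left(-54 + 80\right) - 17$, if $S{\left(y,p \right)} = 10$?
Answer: $243$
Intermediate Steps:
$S{\left(0 \cdot 5 + 0,13 \right)} \left(-54 + 80\right) - 17 = 10 \left(-54 + 80\right) - 17 = 10 \cdot 26 - 17 = 260 - 17 = 243$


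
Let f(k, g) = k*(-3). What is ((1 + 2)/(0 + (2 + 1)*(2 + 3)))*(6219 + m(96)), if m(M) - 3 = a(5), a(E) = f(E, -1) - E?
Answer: 6202/5 ≈ 1240.4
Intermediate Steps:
f(k, g) = -3*k
a(E) = -4*E (a(E) = -3*E - E = -4*E)
m(M) = -17 (m(M) = 3 - 4*5 = 3 - 20 = -17)
((1 + 2)/(0 + (2 + 1)*(2 + 3)))*(6219 + m(96)) = ((1 + 2)/(0 + (2 + 1)*(2 + 3)))*(6219 - 17) = (3/(0 + 3*5))*6202 = (3/(0 + 15))*6202 = (3/15)*6202 = (3*(1/15))*6202 = (⅕)*6202 = 6202/5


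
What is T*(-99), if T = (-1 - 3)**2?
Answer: -1584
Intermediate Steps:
T = 16 (T = (-4)**2 = 16)
T*(-99) = 16*(-99) = -1584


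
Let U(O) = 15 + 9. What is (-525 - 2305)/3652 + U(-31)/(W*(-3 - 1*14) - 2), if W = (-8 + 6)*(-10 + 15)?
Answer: -8079/12782 ≈ -0.63206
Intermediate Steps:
U(O) = 24
W = -10 (W = -2*5 = -10)
(-525 - 2305)/3652 + U(-31)/(W*(-3 - 1*14) - 2) = (-525 - 2305)/3652 + 24/(-10*(-3 - 1*14) - 2) = -2830*1/3652 + 24/(-10*(-3 - 14) - 2) = -1415/1826 + 24/(-10*(-17) - 2) = -1415/1826 + 24/(170 - 2) = -1415/1826 + 24/168 = -1415/1826 + 24*(1/168) = -1415/1826 + ⅐ = -8079/12782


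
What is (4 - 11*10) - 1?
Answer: -107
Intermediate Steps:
(4 - 11*10) - 1 = (4 - 110) - 1 = -106 - 1 = -107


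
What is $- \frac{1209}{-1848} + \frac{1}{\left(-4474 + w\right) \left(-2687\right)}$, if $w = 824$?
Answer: $\frac{1976221633}{3020725400} \approx 0.65422$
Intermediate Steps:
$- \frac{1209}{-1848} + \frac{1}{\left(-4474 + w\right) \left(-2687\right)} = - \frac{1209}{-1848} + \frac{1}{\left(-4474 + 824\right) \left(-2687\right)} = \left(-1209\right) \left(- \frac{1}{1848}\right) + \frac{1}{-3650} \left(- \frac{1}{2687}\right) = \frac{403}{616} - - \frac{1}{9807550} = \frac{403}{616} + \frac{1}{9807550} = \frac{1976221633}{3020725400}$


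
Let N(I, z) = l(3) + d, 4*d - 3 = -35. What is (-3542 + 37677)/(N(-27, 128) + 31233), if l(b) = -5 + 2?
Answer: 34135/31222 ≈ 1.0933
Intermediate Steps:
d = -8 (d = ¾ + (¼)*(-35) = ¾ - 35/4 = -8)
l(b) = -3
N(I, z) = -11 (N(I, z) = -3 - 8 = -11)
(-3542 + 37677)/(N(-27, 128) + 31233) = (-3542 + 37677)/(-11 + 31233) = 34135/31222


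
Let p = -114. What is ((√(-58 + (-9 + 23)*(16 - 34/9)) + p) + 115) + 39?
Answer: 40 + √1018/3 ≈ 50.635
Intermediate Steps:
((√(-58 + (-9 + 23)*(16 - 34/9)) + p) + 115) + 39 = ((√(-58 + (-9 + 23)*(16 - 34/9)) - 114) + 115) + 39 = ((√(-58 + 14*(16 - 34*⅑)) - 114) + 115) + 39 = ((√(-58 + 14*(16 - 34/9)) - 114) + 115) + 39 = ((√(-58 + 14*(110/9)) - 114) + 115) + 39 = ((√(-58 + 1540/9) - 114) + 115) + 39 = ((√(1018/9) - 114) + 115) + 39 = ((√1018/3 - 114) + 115) + 39 = ((-114 + √1018/3) + 115) + 39 = (1 + √1018/3) + 39 = 40 + √1018/3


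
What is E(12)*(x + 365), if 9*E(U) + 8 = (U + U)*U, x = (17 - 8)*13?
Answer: 134960/9 ≈ 14996.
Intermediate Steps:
x = 117 (x = 9*13 = 117)
E(U) = -8/9 + 2*U**2/9 (E(U) = -8/9 + ((U + U)*U)/9 = -8/9 + ((2*U)*U)/9 = -8/9 + (2*U**2)/9 = -8/9 + 2*U**2/9)
E(12)*(x + 365) = (-8/9 + (2/9)*12**2)*(117 + 365) = (-8/9 + (2/9)*144)*482 = (-8/9 + 32)*482 = (280/9)*482 = 134960/9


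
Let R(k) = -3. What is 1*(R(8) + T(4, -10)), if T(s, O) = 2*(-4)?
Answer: -11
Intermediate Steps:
T(s, O) = -8
1*(R(8) + T(4, -10)) = 1*(-3 - 8) = 1*(-11) = -11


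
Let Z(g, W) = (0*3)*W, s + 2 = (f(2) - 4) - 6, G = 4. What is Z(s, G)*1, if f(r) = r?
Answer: 0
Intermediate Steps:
s = -10 (s = -2 + ((2 - 4) - 6) = -2 + (-2 - 6) = -2 - 8 = -10)
Z(g, W) = 0 (Z(g, W) = 0*W = 0)
Z(s, G)*1 = 0*1 = 0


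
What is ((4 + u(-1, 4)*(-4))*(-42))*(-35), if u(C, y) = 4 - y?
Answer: 5880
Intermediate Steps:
((4 + u(-1, 4)*(-4))*(-42))*(-35) = ((4 + (4 - 1*4)*(-4))*(-42))*(-35) = ((4 + (4 - 4)*(-4))*(-42))*(-35) = ((4 + 0*(-4))*(-42))*(-35) = ((4 + 0)*(-42))*(-35) = (4*(-42))*(-35) = -168*(-35) = 5880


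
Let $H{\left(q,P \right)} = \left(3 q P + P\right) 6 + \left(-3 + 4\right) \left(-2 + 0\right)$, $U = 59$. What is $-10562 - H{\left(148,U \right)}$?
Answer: $-168090$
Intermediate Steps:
$H{\left(q,P \right)} = -2 + 6 P + 18 P q$ ($H{\left(q,P \right)} = \left(3 P q + P\right) 6 + 1 \left(-2\right) = \left(P + 3 P q\right) 6 - 2 = \left(6 P + 18 P q\right) - 2 = -2 + 6 P + 18 P q$)
$-10562 - H{\left(148,U \right)} = -10562 - \left(-2 + 6 \cdot 59 + 18 \cdot 59 \cdot 148\right) = -10562 - \left(-2 + 354 + 157176\right) = -10562 - 157528 = -168090$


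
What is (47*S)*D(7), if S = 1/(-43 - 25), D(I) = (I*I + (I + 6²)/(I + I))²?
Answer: -24977727/13328 ≈ -1874.1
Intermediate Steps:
D(I) = (I² + (36 + I)/(2*I))² (D(I) = (I² + (I + 36)/((2*I)))² = (I² + (36 + I)*(1/(2*I)))² = (I² + (36 + I)/(2*I))²)
S = -1/68 (S = 1/(-68) = -1/68 ≈ -0.014706)
(47*S)*D(7) = (47*(-1/68))*((¼)*(36 + 7 + 2*7³)²/7²) = -47*(36 + 7 + 2*343)²/(272*49) = -47*(36 + 7 + 686)²/(272*49) = -47*729²/(272*49) = -47*531441/(272*49) = -47/68*531441/196 = -24977727/13328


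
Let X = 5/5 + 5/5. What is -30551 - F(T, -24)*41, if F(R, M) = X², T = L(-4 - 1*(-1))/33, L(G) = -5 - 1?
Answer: -30715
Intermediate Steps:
L(G) = -6
X = 2 (X = 5*(⅕) + 5*(⅕) = 1 + 1 = 2)
T = -2/11 (T = -6/33 = -6*1/33 = -2/11 ≈ -0.18182)
F(R, M) = 4 (F(R, M) = 2² = 4)
-30551 - F(T, -24)*41 = -30551 - 4*41 = -30551 - 1*164 = -30551 - 164 = -30715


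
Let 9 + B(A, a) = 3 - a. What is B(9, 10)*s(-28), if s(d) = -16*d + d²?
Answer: -19712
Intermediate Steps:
B(A, a) = -6 - a (B(A, a) = -9 + (3 - a) = -6 - a)
s(d) = d² - 16*d
B(9, 10)*s(-28) = (-6 - 1*10)*(-28*(-16 - 28)) = (-6 - 10)*(-28*(-44)) = -16*1232 = -19712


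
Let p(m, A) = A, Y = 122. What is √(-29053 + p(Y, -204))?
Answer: I*√29257 ≈ 171.05*I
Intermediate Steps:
√(-29053 + p(Y, -204)) = √(-29053 - 204) = √(-29257) = I*√29257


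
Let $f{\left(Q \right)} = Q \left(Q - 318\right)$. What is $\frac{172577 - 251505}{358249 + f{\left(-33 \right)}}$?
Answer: $- \frac{9866}{46229} \approx -0.21342$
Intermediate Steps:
$f{\left(Q \right)} = Q \left(-318 + Q\right)$
$\frac{172577 - 251505}{358249 + f{\left(-33 \right)}} = \frac{172577 - 251505}{358249 - 33 \left(-318 - 33\right)} = - \frac{78928}{358249 - -11583} = - \frac{78928}{358249 + 11583} = - \frac{78928}{369832} = \left(-78928\right) \frac{1}{369832} = - \frac{9866}{46229}$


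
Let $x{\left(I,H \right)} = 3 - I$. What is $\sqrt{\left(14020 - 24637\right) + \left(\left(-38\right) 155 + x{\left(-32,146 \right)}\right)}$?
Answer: $2 i \sqrt{4118} \approx 128.34 i$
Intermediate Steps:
$\sqrt{\left(14020 - 24637\right) + \left(\left(-38\right) 155 + x{\left(-32,146 \right)}\right)} = \sqrt{\left(14020 - 24637\right) + \left(\left(-38\right) 155 + \left(3 - -32\right)\right)} = \sqrt{-10617 + \left(-5890 + \left(3 + 32\right)\right)} = \sqrt{-10617 + \left(-5890 + 35\right)} = \sqrt{-10617 - 5855} = \sqrt{-16472} = 2 i \sqrt{4118}$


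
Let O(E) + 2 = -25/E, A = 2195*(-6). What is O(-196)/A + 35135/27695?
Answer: 18140968453/14297931480 ≈ 1.2688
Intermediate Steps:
A = -13170
O(E) = -2 - 25/E
O(-196)/A + 35135/27695 = (-2 - 25/(-196))/(-13170) + 35135/27695 = (-2 - 25*(-1/196))*(-1/13170) + 35135*(1/27695) = (-2 + 25/196)*(-1/13170) + 7027/5539 = -367/196*(-1/13170) + 7027/5539 = 367/2581320 + 7027/5539 = 18140968453/14297931480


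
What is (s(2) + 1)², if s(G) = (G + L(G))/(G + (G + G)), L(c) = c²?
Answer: 4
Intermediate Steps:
s(G) = (G + G²)/(3*G) (s(G) = (G + G²)/(G + (G + G)) = (G + G²)/(G + 2*G) = (G + G²)/((3*G)) = (G + G²)*(1/(3*G)) = (G + G²)/(3*G))
(s(2) + 1)² = ((⅓ + (⅓)*2) + 1)² = ((⅓ + ⅔) + 1)² = (1 + 1)² = 2² = 4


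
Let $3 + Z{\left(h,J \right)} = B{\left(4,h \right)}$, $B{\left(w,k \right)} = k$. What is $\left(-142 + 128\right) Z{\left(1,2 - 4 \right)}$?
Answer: $28$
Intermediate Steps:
$Z{\left(h,J \right)} = -3 + h$
$\left(-142 + 128\right) Z{\left(1,2 - 4 \right)} = \left(-142 + 128\right) \left(-3 + 1\right) = \left(-14\right) \left(-2\right) = 28$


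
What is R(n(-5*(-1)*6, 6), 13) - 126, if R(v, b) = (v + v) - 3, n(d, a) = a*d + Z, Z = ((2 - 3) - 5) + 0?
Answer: 219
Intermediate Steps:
Z = -6 (Z = (-1 - 5) + 0 = -6 + 0 = -6)
n(d, a) = -6 + a*d (n(d, a) = a*d - 6 = -6 + a*d)
R(v, b) = -3 + 2*v (R(v, b) = 2*v - 3 = -3 + 2*v)
R(n(-5*(-1)*6, 6), 13) - 126 = (-3 + 2*(-6 + 6*(-5*(-1)*6))) - 126 = (-3 + 2*(-6 + 6*(5*6))) - 126 = (-3 + 2*(-6 + 6*30)) - 126 = (-3 + 2*(-6 + 180)) - 126 = (-3 + 2*174) - 126 = (-3 + 348) - 126 = 345 - 126 = 219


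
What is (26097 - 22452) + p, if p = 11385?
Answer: 15030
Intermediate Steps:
(26097 - 22452) + p = (26097 - 22452) + 11385 = 3645 + 11385 = 15030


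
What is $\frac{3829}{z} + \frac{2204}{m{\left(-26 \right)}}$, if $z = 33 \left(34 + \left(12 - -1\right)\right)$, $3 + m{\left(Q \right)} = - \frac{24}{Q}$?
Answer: $- \frac{14778623}{13959} \approx -1058.7$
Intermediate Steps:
$m{\left(Q \right)} = -3 - \frac{24}{Q}$
$z = 1551$ ($z = 33 \left(34 + \left(12 + 1\right)\right) = 33 \left(34 + 13\right) = 33 \cdot 47 = 1551$)
$\frac{3829}{z} + \frac{2204}{m{\left(-26 \right)}} = \frac{3829}{1551} + \frac{2204}{-3 - \frac{24}{-26}} = 3829 \cdot \frac{1}{1551} + \frac{2204}{-3 - - \frac{12}{13}} = \frac{3829}{1551} + \frac{2204}{-3 + \frac{12}{13}} = \frac{3829}{1551} + \frac{2204}{- \frac{27}{13}} = \frac{3829}{1551} + 2204 \left(- \frac{13}{27}\right) = \frac{3829}{1551} - \frac{28652}{27} = - \frac{14778623}{13959}$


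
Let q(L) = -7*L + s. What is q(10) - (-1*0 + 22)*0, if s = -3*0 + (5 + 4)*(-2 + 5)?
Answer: -43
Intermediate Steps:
s = 27 (s = 0 + 9*3 = 0 + 27 = 27)
q(L) = 27 - 7*L (q(L) = -7*L + 27 = 27 - 7*L)
q(10) - (-1*0 + 22)*0 = (27 - 7*10) - (-1*0 + 22)*0 = (27 - 70) - (0 + 22)*0 = -43 - 22*0 = -43 - 1*0 = -43 + 0 = -43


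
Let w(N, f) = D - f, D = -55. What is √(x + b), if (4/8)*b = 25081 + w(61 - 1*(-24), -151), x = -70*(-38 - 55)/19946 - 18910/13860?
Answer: √1068957927248338358/4607526 ≈ 224.39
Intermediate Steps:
w(N, f) = -55 - f
x = -14347513/13822578 (x = -70*(-93)*(1/19946) - 18910*1/13860 = 6510*(1/19946) - 1891/1386 = 3255/9973 - 1891/1386 = -14347513/13822578 ≈ -1.0380)
b = 50354 (b = 2*(25081 + (-55 - 1*(-151))) = 2*(25081 + (-55 + 151)) = 2*(25081 + 96) = 2*25177 = 50354)
√(x + b) = √(-14347513/13822578 + 50354) = √(696007745099/13822578) = √1068957927248338358/4607526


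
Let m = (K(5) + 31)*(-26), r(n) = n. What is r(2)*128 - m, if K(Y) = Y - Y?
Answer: 1062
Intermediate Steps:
K(Y) = 0
m = -806 (m = (0 + 31)*(-26) = 31*(-26) = -806)
r(2)*128 - m = 2*128 - 1*(-806) = 256 + 806 = 1062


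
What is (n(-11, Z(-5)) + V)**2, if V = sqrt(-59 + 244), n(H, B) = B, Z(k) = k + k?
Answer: (10 - sqrt(185))**2 ≈ 12.971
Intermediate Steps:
Z(k) = 2*k
V = sqrt(185) ≈ 13.601
(n(-11, Z(-5)) + V)**2 = (2*(-5) + sqrt(185))**2 = (-10 + sqrt(185))**2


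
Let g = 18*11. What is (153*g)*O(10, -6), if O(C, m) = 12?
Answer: 363528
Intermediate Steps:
g = 198
(153*g)*O(10, -6) = (153*198)*12 = 30294*12 = 363528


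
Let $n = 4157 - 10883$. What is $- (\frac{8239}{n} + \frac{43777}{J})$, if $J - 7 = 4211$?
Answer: $- \frac{1139000}{124431} \approx -9.1537$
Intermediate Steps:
$J = 4218$ ($J = 7 + 4211 = 4218$)
$n = -6726$ ($n = 4157 - 10883 = -6726$)
$- (\frac{8239}{n} + \frac{43777}{J}) = - (\frac{8239}{-6726} + \frac{43777}{4218}) = - (8239 \left(- \frac{1}{6726}\right) + 43777 \cdot \frac{1}{4218}) = - (- \frac{8239}{6726} + \frac{43777}{4218}) = \left(-1\right) \frac{1139000}{124431} = - \frac{1139000}{124431}$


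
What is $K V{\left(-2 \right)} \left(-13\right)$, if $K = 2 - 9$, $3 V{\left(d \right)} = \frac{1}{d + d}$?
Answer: $- \frac{91}{12} \approx -7.5833$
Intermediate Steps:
$V{\left(d \right)} = \frac{1}{6 d}$ ($V{\left(d \right)} = \frac{1}{3 \left(d + d\right)} = \frac{1}{3 \cdot 2 d} = \frac{\frac{1}{2} \frac{1}{d}}{3} = \frac{1}{6 d}$)
$K = -7$
$K V{\left(-2 \right)} \left(-13\right) = - 7 \frac{1}{6 \left(-2\right)} \left(-13\right) = - 7 \cdot \frac{1}{6} \left(- \frac{1}{2}\right) \left(-13\right) = \left(-7\right) \left(- \frac{1}{12}\right) \left(-13\right) = \frac{7}{12} \left(-13\right) = - \frac{91}{12}$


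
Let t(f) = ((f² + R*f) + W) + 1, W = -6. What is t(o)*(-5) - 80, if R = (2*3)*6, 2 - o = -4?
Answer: -1315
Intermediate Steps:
o = 6 (o = 2 - 1*(-4) = 2 + 4 = 6)
R = 36 (R = 6*6 = 36)
t(f) = -5 + f² + 36*f (t(f) = ((f² + 36*f) - 6) + 1 = (-6 + f² + 36*f) + 1 = -5 + f² + 36*f)
t(o)*(-5) - 80 = (-5 + 6² + 36*6)*(-5) - 80 = (-5 + 36 + 216)*(-5) - 80 = 247*(-5) - 80 = -1235 - 80 = -1315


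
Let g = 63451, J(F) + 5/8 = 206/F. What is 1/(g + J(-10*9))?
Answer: 360/22841311 ≈ 1.5761e-5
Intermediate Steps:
J(F) = -5/8 + 206/F
1/(g + J(-10*9)) = 1/(63451 + (-5/8 + 206/((-10*9)))) = 1/(63451 + (-5/8 + 206/(-90))) = 1/(63451 + (-5/8 + 206*(-1/90))) = 1/(63451 + (-5/8 - 103/45)) = 1/(63451 - 1049/360) = 1/(22841311/360) = 360/22841311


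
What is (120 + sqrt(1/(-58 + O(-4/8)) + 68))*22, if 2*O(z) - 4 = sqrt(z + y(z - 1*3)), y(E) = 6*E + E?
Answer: 2640 + 22*sqrt(10739808292 - 125690*I)/12569 ≈ 2821.4 - 0.0010614*I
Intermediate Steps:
y(E) = 7*E
O(z) = 2 + sqrt(-21 + 8*z)/2 (O(z) = 2 + sqrt(z + 7*(z - 1*3))/2 = 2 + sqrt(z + 7*(z - 3))/2 = 2 + sqrt(z + 7*(-3 + z))/2 = 2 + sqrt(z + (-21 + 7*z))/2 = 2 + sqrt(-21 + 8*z)/2)
(120 + sqrt(1/(-58 + O(-4/8)) + 68))*22 = (120 + sqrt(1/(-58 + (2 + sqrt(-21 + 8*(-4/8))/2)) + 68))*22 = (120 + sqrt(1/(-58 + (2 + sqrt(-21 + 8*(-4*1/8))/2)) + 68))*22 = (120 + sqrt(1/(-58 + (2 + sqrt(-21 + 8*(-1/2))/2)) + 68))*22 = (120 + sqrt(1/(-58 + (2 + sqrt(-21 - 4)/2)) + 68))*22 = (120 + sqrt(1/(-58 + (2 + sqrt(-25)/2)) + 68))*22 = (120 + sqrt(1/(-58 + (2 + (5*I)/2)) + 68))*22 = (120 + sqrt(1/(-58 + (2 + 5*I/2)) + 68))*22 = (120 + sqrt(1/(-56 + 5*I/2) + 68))*22 = (120 + sqrt(4*(-56 - 5*I/2)/12569 + 68))*22 = (120 + sqrt(68 + 4*(-56 - 5*I/2)/12569))*22 = 2640 + 22*sqrt(68 + 4*(-56 - 5*I/2)/12569)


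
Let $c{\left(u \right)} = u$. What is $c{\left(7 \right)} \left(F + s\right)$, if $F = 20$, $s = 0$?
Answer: $140$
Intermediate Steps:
$c{\left(7 \right)} \left(F + s\right) = 7 \left(20 + 0\right) = 7 \cdot 20 = 140$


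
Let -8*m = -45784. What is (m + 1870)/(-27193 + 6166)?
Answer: -2531/7009 ≈ -0.36111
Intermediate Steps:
m = 5723 (m = -1/8*(-45784) = 5723)
(m + 1870)/(-27193 + 6166) = (5723 + 1870)/(-27193 + 6166) = 7593/(-21027) = 7593*(-1/21027) = -2531/7009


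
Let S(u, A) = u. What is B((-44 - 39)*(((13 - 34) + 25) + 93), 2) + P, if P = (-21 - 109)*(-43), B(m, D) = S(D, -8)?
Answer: 5592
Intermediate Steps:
B(m, D) = D
P = 5590 (P = -130*(-43) = 5590)
B((-44 - 39)*(((13 - 34) + 25) + 93), 2) + P = 2 + 5590 = 5592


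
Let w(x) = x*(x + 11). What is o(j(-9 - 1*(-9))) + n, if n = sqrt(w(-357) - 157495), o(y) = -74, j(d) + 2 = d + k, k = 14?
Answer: -74 + I*sqrt(33973) ≈ -74.0 + 184.32*I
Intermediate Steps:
w(x) = x*(11 + x)
j(d) = 12 + d (j(d) = -2 + (d + 14) = -2 + (14 + d) = 12 + d)
n = I*sqrt(33973) (n = sqrt(-357*(11 - 357) - 157495) = sqrt(-357*(-346) - 157495) = sqrt(123522 - 157495) = sqrt(-33973) = I*sqrt(33973) ≈ 184.32*I)
o(j(-9 - 1*(-9))) + n = -74 + I*sqrt(33973)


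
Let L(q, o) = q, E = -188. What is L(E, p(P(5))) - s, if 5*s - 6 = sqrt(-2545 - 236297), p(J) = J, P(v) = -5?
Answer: -946/5 - 3*I*sqrt(26538)/5 ≈ -189.2 - 97.743*I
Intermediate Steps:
s = 6/5 + 3*I*sqrt(26538)/5 (s = 6/5 + sqrt(-2545 - 236297)/5 = 6/5 + sqrt(-238842)/5 = 6/5 + (3*I*sqrt(26538))/5 = 6/5 + 3*I*sqrt(26538)/5 ≈ 1.2 + 97.743*I)
L(E, p(P(5))) - s = -188 - (6/5 + 3*I*sqrt(26538)/5) = -188 + (-6/5 - 3*I*sqrt(26538)/5) = -946/5 - 3*I*sqrt(26538)/5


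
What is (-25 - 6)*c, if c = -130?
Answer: 4030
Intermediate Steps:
(-25 - 6)*c = (-25 - 6)*(-130) = -31*(-130) = 4030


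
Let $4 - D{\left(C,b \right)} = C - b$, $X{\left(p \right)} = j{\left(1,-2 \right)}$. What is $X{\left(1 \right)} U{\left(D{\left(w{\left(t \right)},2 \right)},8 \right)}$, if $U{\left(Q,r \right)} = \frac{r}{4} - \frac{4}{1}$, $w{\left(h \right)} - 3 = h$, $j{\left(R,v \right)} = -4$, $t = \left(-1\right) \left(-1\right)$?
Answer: $8$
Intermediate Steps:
$t = 1$
$w{\left(h \right)} = 3 + h$
$X{\left(p \right)} = -4$
$D{\left(C,b \right)} = 4 + b - C$ ($D{\left(C,b \right)} = 4 - \left(C - b\right) = 4 + b - C$)
$U{\left(Q,r \right)} = -4 + \frac{r}{4}$ ($U{\left(Q,r \right)} = r \frac{1}{4} - 4 = \frac{r}{4} - 4 = -4 + \frac{r}{4}$)
$X{\left(1 \right)} U{\left(D{\left(w{\left(t \right)},2 \right)},8 \right)} = - 4 \left(-4 + \frac{1}{4} \cdot 8\right) = - 4 \left(-4 + 2\right) = \left(-4\right) \left(-2\right) = 8$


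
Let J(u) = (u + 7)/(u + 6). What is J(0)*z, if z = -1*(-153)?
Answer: 357/2 ≈ 178.50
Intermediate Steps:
z = 153
J(u) = (7 + u)/(6 + u)
J(0)*z = ((7 + 0)/(6 + 0))*153 = (7/6)*153 = 357/2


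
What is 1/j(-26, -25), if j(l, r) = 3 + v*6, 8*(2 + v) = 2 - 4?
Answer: -2/21 ≈ -0.095238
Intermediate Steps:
v = -9/4 (v = -2 + (2 - 4)/8 = -2 + (⅛)*(-2) = -2 - ¼ = -9/4 ≈ -2.2500)
j(l, r) = -21/2 (j(l, r) = 3 - 9/4*6 = 3 - 27/2 = -21/2)
1/j(-26, -25) = 1/(-21/2) = -2/21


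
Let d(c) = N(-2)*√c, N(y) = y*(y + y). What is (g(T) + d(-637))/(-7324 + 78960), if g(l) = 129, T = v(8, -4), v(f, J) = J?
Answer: 129/71636 + 14*I*√13/17909 ≈ 0.0018008 + 0.0028186*I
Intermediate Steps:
T = -4
N(y) = 2*y² (N(y) = y*(2*y) = 2*y²)
d(c) = 8*√c (d(c) = (2*(-2)²)*√c = (2*4)*√c = 8*√c)
(g(T) + d(-637))/(-7324 + 78960) = (129 + 8*√(-637))/(-7324 + 78960) = (129 + 8*(7*I*√13))/71636 = (129 + 56*I*√13)*(1/71636) = 129/71636 + 14*I*√13/17909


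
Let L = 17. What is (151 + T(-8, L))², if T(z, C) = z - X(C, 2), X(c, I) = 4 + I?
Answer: 18769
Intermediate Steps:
T(z, C) = -6 + z (T(z, C) = z - (4 + 2) = z - 1*6 = z - 6 = -6 + z)
(151 + T(-8, L))² = (151 + (-6 - 8))² = (151 - 14)² = 137² = 18769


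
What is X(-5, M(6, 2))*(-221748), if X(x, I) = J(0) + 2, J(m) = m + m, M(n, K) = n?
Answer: -443496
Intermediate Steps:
J(m) = 2*m
X(x, I) = 2 (X(x, I) = 2*0 + 2 = 0 + 2 = 2)
X(-5, M(6, 2))*(-221748) = 2*(-221748) = -443496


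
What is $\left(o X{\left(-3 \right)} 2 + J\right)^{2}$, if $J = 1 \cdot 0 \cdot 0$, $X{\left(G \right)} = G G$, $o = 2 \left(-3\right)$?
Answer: $11664$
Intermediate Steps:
$o = -6$
$X{\left(G \right)} = G^{2}$
$J = 0$ ($J = 0 \cdot 0 = 0$)
$\left(o X{\left(-3 \right)} 2 + J\right)^{2} = \left(- 6 \left(-3\right)^{2} \cdot 2 + 0\right)^{2} = \left(\left(-6\right) 9 \cdot 2 + 0\right)^{2} = \left(\left(-54\right) 2 + 0\right)^{2} = \left(-108 + 0\right)^{2} = \left(-108\right)^{2} = 11664$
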